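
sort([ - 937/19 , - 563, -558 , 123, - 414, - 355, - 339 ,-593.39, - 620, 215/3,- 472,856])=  [  -  620, - 593.39, - 563, - 558, - 472, - 414, - 355, - 339, - 937/19,  215/3 , 123, 856]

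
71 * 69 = 4899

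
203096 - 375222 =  - 172126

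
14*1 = 14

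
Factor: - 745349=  - 11^1*67759^1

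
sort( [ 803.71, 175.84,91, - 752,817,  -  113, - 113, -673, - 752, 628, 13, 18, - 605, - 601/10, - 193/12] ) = [ - 752, -752, - 673, - 605, - 113, - 113, - 601/10,  -  193/12, 13,  18,91, 175.84, 628,  803.71,817 ]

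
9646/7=1378= 1378.00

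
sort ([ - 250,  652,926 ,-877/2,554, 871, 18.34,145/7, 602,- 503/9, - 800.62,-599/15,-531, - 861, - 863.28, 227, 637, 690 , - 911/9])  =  [ - 863.28, - 861 , - 800.62 , - 531, - 877/2, - 250, - 911/9,  -  503/9, - 599/15, 18.34, 145/7, 227, 554,602, 637,652, 690, 871, 926 ] 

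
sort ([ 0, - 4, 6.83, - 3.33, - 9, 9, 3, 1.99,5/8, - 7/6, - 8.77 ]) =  [ - 9, - 8.77, - 4, - 3.33, - 7/6,0, 5/8,1.99,3,6.83,9]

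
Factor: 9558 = 2^1*3^4 * 59^1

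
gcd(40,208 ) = 8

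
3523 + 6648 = 10171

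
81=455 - 374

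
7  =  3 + 4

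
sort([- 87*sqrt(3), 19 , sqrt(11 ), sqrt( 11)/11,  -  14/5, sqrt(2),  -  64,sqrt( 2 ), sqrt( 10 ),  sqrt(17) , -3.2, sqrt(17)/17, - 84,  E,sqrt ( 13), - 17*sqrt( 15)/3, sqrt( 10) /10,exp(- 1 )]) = [ - 87 *sqrt(3),  -  84, -64,-17*sqrt( 15)/3, - 3.2,  -  14/5, sqrt(17 ) /17, sqrt( 11)/11, sqrt( 10 )/10, exp( - 1),sqrt(2) , sqrt( 2),E, sqrt( 10),  sqrt( 11), sqrt( 13), sqrt( 17 ), 19]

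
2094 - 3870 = -1776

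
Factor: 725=5^2*29^1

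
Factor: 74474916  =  2^2*3^1*823^1*7541^1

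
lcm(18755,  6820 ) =75020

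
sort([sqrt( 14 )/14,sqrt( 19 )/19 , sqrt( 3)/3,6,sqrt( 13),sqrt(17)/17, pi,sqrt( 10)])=[sqrt( 19) /19, sqrt(17)/17, sqrt( 14)/14,sqrt(3)/3,pi, sqrt( 10 ), sqrt( 13 ),6] 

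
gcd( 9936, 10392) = 24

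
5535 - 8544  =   - 3009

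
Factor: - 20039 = - 29^1 * 691^1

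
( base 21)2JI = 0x513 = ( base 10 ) 1299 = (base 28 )1IB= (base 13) 78c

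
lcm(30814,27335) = 1694770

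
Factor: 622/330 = 311/165 = 3^( - 1 ) *5^(-1 ) *11^( - 1 ) * 311^1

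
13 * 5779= 75127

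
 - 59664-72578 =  - 132242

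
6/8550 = 1/1425 = 0.00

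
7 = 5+2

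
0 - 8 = - 8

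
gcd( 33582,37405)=1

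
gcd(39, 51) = 3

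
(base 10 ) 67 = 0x43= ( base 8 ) 103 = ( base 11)61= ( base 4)1003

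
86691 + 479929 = 566620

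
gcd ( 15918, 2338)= 14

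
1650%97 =1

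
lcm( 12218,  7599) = 623118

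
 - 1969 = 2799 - 4768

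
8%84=8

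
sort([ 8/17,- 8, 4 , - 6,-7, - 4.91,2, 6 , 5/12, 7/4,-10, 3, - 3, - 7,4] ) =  [ - 10,  -  8, - 7,-7, - 6, - 4.91, - 3, 5/12,8/17,7/4, 2,  3,4, 4 , 6 ]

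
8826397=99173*89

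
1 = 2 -1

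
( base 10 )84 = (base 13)66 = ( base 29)2q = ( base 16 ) 54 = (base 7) 150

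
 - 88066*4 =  - 352264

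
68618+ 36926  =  105544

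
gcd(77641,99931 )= 1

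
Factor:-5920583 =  - 1747^1*3389^1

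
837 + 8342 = 9179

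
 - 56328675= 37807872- 94136547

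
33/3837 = 11/1279=0.01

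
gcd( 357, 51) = 51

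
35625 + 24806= 60431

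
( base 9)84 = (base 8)114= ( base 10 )76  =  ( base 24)34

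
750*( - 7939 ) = - 5954250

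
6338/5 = 1267 + 3/5 =1267.60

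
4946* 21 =103866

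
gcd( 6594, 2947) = 7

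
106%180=106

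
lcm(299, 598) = 598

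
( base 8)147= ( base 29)3g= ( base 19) 58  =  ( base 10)103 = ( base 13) 7C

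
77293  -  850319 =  - 773026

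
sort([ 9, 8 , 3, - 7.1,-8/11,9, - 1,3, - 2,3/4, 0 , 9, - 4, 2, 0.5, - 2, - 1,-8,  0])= [ - 8, - 7.1, - 4, - 2,-2, - 1, - 1, - 8/11,0, 0,0.5,3/4,2, 3,  3, 8,9,9, 9] 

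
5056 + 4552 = 9608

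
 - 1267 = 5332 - 6599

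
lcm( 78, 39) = 78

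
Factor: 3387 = 3^1*1129^1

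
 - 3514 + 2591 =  - 923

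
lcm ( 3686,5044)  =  95836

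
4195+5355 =9550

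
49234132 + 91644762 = 140878894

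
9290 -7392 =1898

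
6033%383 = 288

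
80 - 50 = 30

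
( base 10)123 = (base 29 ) 47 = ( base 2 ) 1111011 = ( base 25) 4n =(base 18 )6F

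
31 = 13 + 18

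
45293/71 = 45293/71  =  637.93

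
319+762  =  1081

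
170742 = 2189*78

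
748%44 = 0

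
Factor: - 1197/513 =  -  7/3 = - 3^ ( - 1) * 7^1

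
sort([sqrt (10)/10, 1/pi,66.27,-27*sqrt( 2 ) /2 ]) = [ - 27*sqrt( 2)/2,sqrt( 10)/10,1/pi, 66.27 ]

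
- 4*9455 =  - 37820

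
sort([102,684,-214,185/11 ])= [ - 214,185/11, 102, 684 ] 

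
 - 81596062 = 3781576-85377638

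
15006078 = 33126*453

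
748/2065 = 748/2065 =0.36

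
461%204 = 53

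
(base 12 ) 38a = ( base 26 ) KI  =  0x21A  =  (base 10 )538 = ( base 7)1366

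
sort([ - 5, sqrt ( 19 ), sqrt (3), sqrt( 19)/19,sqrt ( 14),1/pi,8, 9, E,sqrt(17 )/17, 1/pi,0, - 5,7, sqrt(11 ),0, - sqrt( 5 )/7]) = [ - 5 , - 5, - sqrt( 5)/7, 0, 0,sqrt(19) /19 , sqrt( 17)/17, 1/pi,1/pi,  sqrt(3), E, sqrt(11),sqrt(14),sqrt(19) , 7 , 8, 9]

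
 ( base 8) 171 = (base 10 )121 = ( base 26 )4H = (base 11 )100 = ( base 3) 11111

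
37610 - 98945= - 61335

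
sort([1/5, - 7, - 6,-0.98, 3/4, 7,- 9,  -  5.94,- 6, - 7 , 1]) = [-9,-7,  -  7,  -  6,  -  6,-5.94, - 0.98,1/5,3/4,1,7 ] 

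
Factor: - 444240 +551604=107364= 2^2*  3^1*23^1*389^1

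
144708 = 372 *389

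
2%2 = 0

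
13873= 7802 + 6071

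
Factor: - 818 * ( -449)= 367282 = 2^1*409^1*449^1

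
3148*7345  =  23122060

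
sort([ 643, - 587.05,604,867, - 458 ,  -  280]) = [-587.05, - 458, - 280 , 604,643, 867 ] 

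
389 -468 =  - 79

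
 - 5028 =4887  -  9915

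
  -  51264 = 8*( - 6408) 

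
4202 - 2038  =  2164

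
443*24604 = 10899572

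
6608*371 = 2451568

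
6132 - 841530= - 835398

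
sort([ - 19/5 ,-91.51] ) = [ - 91.51, - 19/5]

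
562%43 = 3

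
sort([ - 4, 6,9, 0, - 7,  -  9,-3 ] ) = [ -9, - 7,-4, -3,0,6 , 9] 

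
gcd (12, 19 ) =1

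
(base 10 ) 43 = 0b101011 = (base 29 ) 1E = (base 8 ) 53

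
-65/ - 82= 65/82= 0.79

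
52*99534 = 5175768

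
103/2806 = 103/2806=0.04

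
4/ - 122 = -1 + 59/61= - 0.03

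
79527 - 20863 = 58664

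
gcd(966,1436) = 2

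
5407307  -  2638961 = 2768346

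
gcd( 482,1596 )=2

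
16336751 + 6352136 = 22688887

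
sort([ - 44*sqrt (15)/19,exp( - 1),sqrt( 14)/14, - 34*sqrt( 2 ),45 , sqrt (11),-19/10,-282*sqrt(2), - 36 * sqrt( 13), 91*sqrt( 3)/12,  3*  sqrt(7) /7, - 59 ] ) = [ - 282*sqrt( 2), - 36*sqrt(13),-59, - 34*sqrt(2),-44  *  sqrt(15 ) /19, - 19/10, sqrt(14)/14,  exp( - 1), 3*sqrt( 7)/7,sqrt( 11 ),91*sqrt( 3)/12,45]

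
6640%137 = 64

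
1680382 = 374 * 4493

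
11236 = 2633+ 8603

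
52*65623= 3412396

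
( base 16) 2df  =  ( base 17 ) 294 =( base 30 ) OF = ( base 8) 1337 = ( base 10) 735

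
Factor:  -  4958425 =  - 5^2 *198337^1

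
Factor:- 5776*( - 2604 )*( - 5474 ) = - 82332813696=-2^7*3^1*7^2*17^1*19^2*23^1*31^1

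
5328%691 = 491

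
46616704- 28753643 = 17863061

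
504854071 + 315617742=820471813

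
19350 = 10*1935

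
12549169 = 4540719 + 8008450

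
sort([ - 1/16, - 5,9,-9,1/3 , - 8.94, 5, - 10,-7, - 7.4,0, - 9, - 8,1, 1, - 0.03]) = [ - 10,-9,-9, -8.94, - 8 ,-7.4, - 7 , - 5, - 1/16, -0.03,0 , 1/3  ,  1,1,5 , 9]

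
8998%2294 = 2116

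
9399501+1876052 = 11275553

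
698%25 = 23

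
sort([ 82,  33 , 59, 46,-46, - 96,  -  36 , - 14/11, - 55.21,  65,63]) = [-96 , - 55.21, - 46, -36,-14/11,33,46, 59,63, 65,82] 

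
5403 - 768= 4635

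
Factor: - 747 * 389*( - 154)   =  2^1*3^2 * 7^1 * 11^1* 83^1*389^1 = 44749782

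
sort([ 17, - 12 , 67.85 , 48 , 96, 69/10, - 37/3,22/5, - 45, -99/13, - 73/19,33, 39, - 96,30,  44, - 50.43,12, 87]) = [-96, - 50.43 , - 45, - 37/3, - 12, - 99/13,-73/19,22/5 , 69/10,12, 17, 30,  33,39,44,48, 67.85,87 , 96]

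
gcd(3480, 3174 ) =6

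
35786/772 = 46+ 137/386 = 46.35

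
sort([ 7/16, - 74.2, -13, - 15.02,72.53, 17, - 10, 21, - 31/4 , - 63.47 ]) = [  -  74.2, - 63.47  , - 15.02, - 13, - 10 , - 31/4,7/16, 17, 21, 72.53 ] 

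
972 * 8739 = 8494308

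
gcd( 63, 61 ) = 1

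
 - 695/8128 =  -695/8128 = - 0.09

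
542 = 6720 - 6178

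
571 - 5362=-4791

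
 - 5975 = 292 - 6267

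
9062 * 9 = 81558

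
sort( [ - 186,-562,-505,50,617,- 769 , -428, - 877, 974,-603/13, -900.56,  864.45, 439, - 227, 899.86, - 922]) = [ - 922, - 900.56, - 877, - 769, - 562, -505, - 428 , - 227, - 186, - 603/13, 50,  439,617,864.45, 899.86, 974] 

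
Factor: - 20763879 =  - 3^1 * 71^2*1373^1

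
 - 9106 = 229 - 9335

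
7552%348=244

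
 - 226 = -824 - -598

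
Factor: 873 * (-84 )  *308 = - 2^4*3^3 *7^2*11^1*97^1 = -  22586256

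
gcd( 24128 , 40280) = 8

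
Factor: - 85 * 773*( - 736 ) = 2^5*5^1*17^1 *23^1 * 773^1 = 48358880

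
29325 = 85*345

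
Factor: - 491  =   -491^1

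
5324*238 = 1267112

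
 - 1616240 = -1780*908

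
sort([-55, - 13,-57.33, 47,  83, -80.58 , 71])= [  -  80.58, - 57.33, - 55, - 13, 47, 71,  83]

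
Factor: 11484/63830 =2^1*3^2*5^( - 1 ) * 11^1*13^( - 1 ) * 29^1*491^( - 1 )   =  5742/31915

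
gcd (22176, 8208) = 144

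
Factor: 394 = 2^1 * 197^1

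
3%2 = 1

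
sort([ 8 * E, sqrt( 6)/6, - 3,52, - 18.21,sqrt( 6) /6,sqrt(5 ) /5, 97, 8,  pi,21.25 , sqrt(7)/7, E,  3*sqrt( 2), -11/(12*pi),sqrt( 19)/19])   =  [ - 18.21, - 3, - 11/(12 * pi ),sqrt( 19)/19, sqrt( 7 )/7,sqrt( 6)/6,  sqrt( 6)/6,sqrt(5 ) /5,E, pi,3*sqrt( 2),8, 21.25,8*E,52,97 ] 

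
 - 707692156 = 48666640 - 756358796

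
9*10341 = 93069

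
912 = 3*304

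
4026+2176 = 6202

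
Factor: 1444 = 2^2*19^2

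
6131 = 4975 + 1156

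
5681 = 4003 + 1678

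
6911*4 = 27644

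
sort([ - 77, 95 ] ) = [ - 77,  95 ]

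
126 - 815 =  - 689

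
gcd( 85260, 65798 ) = 2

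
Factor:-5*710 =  - 3550 = -  2^1*5^2*71^1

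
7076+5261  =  12337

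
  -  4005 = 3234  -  7239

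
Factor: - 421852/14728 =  - 401/14 = - 2^( - 1 )*7^( - 1)*401^1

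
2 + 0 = 2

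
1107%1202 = 1107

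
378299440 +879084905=1257384345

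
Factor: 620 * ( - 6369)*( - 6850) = 27049143000= 2^3*3^1*5^3*11^1*31^1 * 137^1*193^1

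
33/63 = 11/21 =0.52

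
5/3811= 5/3811 = 0.00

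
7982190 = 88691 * 90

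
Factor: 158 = 2^1* 79^1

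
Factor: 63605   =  5^1*12721^1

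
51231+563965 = 615196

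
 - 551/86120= -551/86120  =  - 0.01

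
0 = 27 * 0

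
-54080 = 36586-90666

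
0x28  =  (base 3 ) 1111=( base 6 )104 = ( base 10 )40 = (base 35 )15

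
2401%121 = 102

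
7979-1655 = 6324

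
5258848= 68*77336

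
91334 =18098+73236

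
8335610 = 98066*85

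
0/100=0 = 0.00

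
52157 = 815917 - 763760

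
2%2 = 0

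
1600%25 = 0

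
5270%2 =0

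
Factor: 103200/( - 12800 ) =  - 2^( - 4 )*3^1*43^1 = - 129/16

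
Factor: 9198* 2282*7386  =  2^3*3^3*7^2*73^1*163^1*1231^1 =155030928696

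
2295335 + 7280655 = 9575990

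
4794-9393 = -4599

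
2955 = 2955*1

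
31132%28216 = 2916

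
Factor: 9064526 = 2^1*41^1*110543^1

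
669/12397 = 669/12397 = 0.05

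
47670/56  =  3405/4=851.25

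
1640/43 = 38 + 6/43 = 38.14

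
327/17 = 19 + 4/17 = 19.24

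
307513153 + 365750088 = 673263241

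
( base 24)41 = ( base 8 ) 141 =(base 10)97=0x61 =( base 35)2r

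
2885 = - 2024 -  - 4909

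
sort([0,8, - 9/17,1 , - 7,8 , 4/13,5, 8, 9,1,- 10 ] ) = [  -  10, - 7, - 9/17, 0, 4/13, 1,1, 5,8,8, 8,9 ]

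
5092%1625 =217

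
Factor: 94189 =131^1*719^1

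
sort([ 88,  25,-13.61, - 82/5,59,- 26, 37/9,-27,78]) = [  -  27,-26,-82/5, - 13.61, 37/9  ,  25,59,  78,88]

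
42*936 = 39312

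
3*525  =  1575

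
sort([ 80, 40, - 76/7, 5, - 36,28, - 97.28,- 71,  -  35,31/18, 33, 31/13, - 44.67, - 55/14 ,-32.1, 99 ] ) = [ - 97.28, - 71, -44.67, - 36, - 35, - 32.1,  -  76/7,  -  55/14,31/18, 31/13,  5, 28, 33,40, 80, 99]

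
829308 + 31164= 860472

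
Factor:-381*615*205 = - 3^2*5^2*41^2*127^1 = - 48034575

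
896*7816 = 7003136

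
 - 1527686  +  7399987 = 5872301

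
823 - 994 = -171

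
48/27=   16/9= 1.78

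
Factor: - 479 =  - 479^1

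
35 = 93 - 58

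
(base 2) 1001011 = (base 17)47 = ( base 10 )75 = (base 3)2210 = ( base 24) 33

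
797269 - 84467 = 712802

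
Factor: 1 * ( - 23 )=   -  23^1 = - 23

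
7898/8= 3949/4  =  987.25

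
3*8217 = 24651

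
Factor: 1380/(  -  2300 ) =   -  3/5 = - 3^1*5^(- 1 )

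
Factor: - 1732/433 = -2^2  =  - 4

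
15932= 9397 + 6535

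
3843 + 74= 3917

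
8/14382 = 4/7191 = 0.00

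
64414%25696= 13022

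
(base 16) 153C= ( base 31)5kb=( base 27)7c9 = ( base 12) 3190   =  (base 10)5436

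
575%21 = 8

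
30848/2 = 15424 = 15424.00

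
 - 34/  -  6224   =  17/3112   =  0.01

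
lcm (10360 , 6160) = 227920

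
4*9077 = 36308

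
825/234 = 275/78 = 3.53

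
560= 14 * 40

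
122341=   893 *137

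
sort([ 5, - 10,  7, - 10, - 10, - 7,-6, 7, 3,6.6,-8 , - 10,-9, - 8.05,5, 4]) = [ - 10, - 10, - 10, - 10, - 9, - 8.05 , - 8,-7,-6,3, 4,5,5, 6.6 , 7,7]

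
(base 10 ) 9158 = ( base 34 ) 7VC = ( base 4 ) 2033012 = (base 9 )13505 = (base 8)21706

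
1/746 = 1/746 = 0.00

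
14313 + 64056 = 78369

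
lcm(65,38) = 2470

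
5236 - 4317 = 919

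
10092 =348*29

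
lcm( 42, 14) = 42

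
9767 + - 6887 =2880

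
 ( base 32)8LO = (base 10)8888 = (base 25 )E5D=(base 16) 22B8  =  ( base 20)1248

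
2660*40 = 106400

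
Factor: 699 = 3^1 * 233^1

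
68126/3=22708  +  2/3=22708.67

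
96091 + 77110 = 173201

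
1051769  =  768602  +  283167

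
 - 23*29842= - 686366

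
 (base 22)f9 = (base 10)339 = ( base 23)EH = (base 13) 201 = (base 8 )523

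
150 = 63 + 87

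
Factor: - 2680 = -2^3*5^1*67^1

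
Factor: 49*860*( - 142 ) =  -5983880 = - 2^3*5^1*7^2*43^1*71^1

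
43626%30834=12792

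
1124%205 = 99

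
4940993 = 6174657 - 1233664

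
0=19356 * 0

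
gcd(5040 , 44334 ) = 18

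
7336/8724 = 1834/2181 = 0.84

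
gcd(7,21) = 7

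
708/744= 59/62 = 0.95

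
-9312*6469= -60239328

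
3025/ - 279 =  - 11 + 44/279   =  - 10.84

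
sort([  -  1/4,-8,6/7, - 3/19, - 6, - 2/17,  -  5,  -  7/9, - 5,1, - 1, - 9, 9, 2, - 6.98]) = [  -  9, - 8,-6.98,  -  6, - 5, - 5,  -  1,-7/9,  -  1/4, - 3/19, - 2/17,6/7,1, 2,9 ] 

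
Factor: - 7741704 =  - 2^3*3^1*322571^1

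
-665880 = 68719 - 734599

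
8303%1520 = 703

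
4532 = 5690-1158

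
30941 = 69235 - 38294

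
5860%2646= 568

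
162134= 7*23162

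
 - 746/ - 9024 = 373/4512 = 0.08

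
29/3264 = 29/3264 = 0.01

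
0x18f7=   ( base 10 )6391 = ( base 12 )3847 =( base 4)1203313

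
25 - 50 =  - 25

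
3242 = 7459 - 4217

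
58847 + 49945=108792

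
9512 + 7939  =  17451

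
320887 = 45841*7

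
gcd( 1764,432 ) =36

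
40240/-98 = -20120/49 = -410.61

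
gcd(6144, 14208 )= 384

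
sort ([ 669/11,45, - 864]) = [ - 864 , 45, 669/11] 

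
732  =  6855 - 6123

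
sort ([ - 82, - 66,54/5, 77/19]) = [ - 82, - 66,  77/19, 54/5]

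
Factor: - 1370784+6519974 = 5149190=2^1* 5^1*19^1 * 41^1*661^1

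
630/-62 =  - 315/31= - 10.16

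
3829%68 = 21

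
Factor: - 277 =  - 277^1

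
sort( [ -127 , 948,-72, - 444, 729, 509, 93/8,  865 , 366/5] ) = [ - 444, -127,  -  72  ,  93/8, 366/5, 509, 729,865, 948]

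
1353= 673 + 680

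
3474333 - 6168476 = -2694143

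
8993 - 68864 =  - 59871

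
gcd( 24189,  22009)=1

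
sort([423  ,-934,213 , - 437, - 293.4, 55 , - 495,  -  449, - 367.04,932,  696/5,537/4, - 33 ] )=[ - 934, - 495,-449,-437, - 367.04, - 293.4, - 33, 55,537/4,  696/5,213,423,932 ] 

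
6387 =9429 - 3042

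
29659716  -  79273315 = - 49613599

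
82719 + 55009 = 137728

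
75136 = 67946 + 7190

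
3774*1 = 3774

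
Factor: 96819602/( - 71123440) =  - 2^( - 3) * 5^( - 1)*11^3*37^1*983^1*889043^ (-1 )=   - 48409801/35561720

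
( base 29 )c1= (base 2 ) 101011101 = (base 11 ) 298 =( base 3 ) 110221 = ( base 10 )349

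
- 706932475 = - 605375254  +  -101557221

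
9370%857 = 800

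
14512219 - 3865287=10646932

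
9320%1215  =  815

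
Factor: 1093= 1093^1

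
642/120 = 107/20 = 5.35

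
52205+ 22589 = 74794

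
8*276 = 2208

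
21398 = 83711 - 62313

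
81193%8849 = 1552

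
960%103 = 33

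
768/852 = 64/71 = 0.90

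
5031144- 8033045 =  - 3001901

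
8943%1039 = 631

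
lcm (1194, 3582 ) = 3582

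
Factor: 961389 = 3^4*11^1*13^1*83^1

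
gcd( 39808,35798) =2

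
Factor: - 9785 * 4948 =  -2^2*5^1* 19^1*103^1*1237^1 = - 48416180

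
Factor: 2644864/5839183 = 2^7 * 7^( - 2 )*269^ ( - 1 )*443^( - 1 )*20663^1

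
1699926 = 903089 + 796837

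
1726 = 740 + 986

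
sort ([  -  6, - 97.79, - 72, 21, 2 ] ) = [ - 97.79, - 72, - 6, 2,  21] 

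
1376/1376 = 1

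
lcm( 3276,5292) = 68796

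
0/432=0 = 0.00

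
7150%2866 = 1418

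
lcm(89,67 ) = 5963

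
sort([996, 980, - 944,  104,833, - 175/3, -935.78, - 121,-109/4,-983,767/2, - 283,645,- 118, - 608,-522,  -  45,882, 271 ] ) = [ - 983 , - 944, - 935.78, - 608, - 522, - 283, - 121, - 118, - 175/3, - 45, - 109/4, 104, 271,767/2,645,833,  882,  980,996] 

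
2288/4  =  572 = 572.00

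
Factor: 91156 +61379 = 3^1*5^1*10169^1 = 152535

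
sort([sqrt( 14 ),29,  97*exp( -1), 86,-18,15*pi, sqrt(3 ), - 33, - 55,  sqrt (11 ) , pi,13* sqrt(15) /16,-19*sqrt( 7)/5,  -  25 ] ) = [-55, - 33, - 25, - 18,- 19*sqrt( 7 )/5,sqrt( 3), pi, 13*sqrt (15)/16,sqrt( 11),sqrt(14), 29,97*exp(  -  1),15*pi,86] 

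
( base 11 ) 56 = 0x3d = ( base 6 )141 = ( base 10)61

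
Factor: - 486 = -2^1* 3^5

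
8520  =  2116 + 6404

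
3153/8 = 394+1/8 = 394.12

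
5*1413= 7065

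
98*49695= 4870110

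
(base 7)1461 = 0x246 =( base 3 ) 210120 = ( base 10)582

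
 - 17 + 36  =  19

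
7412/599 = 7412/599 = 12.37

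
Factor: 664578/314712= 2^( -2 ) * 47^(- 1 ) *397^1 = 397/188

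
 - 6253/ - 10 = 625 + 3/10 = 625.30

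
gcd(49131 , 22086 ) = 9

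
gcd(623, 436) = 1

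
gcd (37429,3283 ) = 7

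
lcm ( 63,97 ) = 6111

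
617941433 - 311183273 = 306758160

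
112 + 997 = 1109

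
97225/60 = 1620 + 5/12 = 1620.42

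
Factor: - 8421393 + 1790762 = -7^2*135319^1  =  - 6630631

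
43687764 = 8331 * 5244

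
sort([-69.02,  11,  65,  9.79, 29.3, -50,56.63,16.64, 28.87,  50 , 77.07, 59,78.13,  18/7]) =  [- 69.02 ,- 50,  18/7,9.79  ,  11,16.64,  28.87  ,  29.3, 50, 56.63, 59, 65, 77.07,78.13]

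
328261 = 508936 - 180675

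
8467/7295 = 1+1172/7295 = 1.16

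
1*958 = 958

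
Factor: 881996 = 2^2*311^1*709^1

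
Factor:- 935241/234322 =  - 2^( - 1) * 3^1*11^( - 1) * 10651^( - 1) * 311747^1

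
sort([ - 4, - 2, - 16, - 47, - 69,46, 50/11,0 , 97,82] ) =[ - 69, - 47, - 16, - 4, - 2,  0,50/11,46,82,97]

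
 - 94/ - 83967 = 94/83967 =0.00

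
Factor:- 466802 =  - 2^1*7^1*33343^1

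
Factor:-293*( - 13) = 3809 = 13^1*293^1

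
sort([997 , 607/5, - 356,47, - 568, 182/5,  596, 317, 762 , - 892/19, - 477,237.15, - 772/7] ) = [  -  568,-477, - 356, - 772/7,  -  892/19,  182/5,47,  607/5,237.15, 317, 596 , 762,997]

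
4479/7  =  639+6/7 = 639.86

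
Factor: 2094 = 2^1*3^1*349^1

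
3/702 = 1/234  =  0.00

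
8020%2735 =2550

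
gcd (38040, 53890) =3170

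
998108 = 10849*92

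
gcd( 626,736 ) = 2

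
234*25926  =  6066684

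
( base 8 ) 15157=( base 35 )5ic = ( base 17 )1671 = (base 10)6767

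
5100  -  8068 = -2968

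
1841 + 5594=7435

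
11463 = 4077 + 7386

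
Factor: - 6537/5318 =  - 2^( - 1)*3^1*2179^1*2659^( -1 ) 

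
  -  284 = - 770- - 486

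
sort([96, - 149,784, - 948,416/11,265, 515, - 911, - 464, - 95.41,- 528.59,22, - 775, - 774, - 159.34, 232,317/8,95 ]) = [-948, - 911, - 775, - 774, - 528.59, - 464, - 159.34, - 149, - 95.41, 22,  416/11,317/8, 95,96, 232, 265, 515, 784] 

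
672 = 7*96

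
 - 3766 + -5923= - 9689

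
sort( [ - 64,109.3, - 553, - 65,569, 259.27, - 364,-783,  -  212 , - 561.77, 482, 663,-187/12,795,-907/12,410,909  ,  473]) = [ - 783, - 561.77, - 553, - 364,-212, - 907/12, - 65, - 64,-187/12 , 109.3, 259.27,410,473,482, 569, 663,  795, 909 ] 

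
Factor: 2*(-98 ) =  - 2^2*7^2 = - 196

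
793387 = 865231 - 71844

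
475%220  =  35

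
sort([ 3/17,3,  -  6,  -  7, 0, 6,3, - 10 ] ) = [ - 10, - 7, - 6, 0 , 3/17,  3,  3 , 6 ] 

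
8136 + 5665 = 13801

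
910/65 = 14 = 14.00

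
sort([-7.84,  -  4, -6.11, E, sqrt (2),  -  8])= [ - 8,  -  7.84, - 6.11,  -  4,  sqrt( 2 ), E ]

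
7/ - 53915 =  - 7/53915 = - 0.00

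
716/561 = 1 + 155/561 = 1.28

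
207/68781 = 69/22927 = 0.00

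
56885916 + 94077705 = 150963621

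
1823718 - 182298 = 1641420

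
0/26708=0=0.00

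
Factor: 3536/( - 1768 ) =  - 2^1=- 2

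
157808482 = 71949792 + 85858690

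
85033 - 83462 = 1571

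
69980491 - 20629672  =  49350819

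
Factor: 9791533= 9791533^1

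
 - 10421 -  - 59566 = 49145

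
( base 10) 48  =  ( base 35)1d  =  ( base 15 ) 33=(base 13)39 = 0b110000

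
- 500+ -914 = - 1414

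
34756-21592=13164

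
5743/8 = 5743/8 = 717.88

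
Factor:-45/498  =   - 15/166 = - 2^( - 1)*3^1*5^1*83^(- 1) 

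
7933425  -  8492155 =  - 558730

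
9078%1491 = 132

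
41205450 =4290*9605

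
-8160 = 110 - 8270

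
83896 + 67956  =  151852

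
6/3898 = 3/1949= 0.00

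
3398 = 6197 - 2799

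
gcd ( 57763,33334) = 1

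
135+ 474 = 609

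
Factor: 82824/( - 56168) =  - 87/59 = - 3^1*29^1*59^( - 1)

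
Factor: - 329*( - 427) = 7^2*47^1*61^1=140483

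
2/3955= 2/3955=   0.00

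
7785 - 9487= - 1702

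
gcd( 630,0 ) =630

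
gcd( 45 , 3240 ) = 45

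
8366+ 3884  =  12250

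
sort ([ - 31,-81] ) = [ - 81, - 31 ]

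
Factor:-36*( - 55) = 2^2 * 3^2 * 5^1*11^1 = 1980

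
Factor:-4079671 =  - 23^1*89^1*1993^1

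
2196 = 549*4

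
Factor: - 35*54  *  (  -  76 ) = 143640 = 2^3*3^3*5^1*7^1*19^1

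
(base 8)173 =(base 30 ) 43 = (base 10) 123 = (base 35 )3i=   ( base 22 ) 5d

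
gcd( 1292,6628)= 4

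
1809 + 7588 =9397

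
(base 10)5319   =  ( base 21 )c16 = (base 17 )116f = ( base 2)1010011000111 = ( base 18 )G79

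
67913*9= 611217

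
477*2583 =1232091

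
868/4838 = 434/2419 = 0.18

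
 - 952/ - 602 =68/43 = 1.58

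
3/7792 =3/7792 = 0.00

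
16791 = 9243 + 7548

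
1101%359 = 24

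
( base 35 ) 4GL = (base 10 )5481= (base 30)62l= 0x1569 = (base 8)12551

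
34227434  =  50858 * 673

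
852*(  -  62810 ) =  -  53514120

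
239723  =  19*12617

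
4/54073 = 4/54073 = 0.00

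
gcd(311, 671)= 1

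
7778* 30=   233340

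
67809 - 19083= 48726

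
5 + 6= 11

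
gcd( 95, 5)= 5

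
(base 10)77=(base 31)2F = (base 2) 1001101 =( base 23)38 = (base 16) 4D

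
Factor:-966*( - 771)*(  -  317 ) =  - 236097162 = -2^1*3^2*7^1*23^1*257^1*317^1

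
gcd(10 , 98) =2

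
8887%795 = 142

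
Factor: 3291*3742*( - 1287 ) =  - 2^1*3^3*11^1*13^1*1097^1*1871^1 = -  15849304614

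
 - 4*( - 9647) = 38588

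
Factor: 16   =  2^4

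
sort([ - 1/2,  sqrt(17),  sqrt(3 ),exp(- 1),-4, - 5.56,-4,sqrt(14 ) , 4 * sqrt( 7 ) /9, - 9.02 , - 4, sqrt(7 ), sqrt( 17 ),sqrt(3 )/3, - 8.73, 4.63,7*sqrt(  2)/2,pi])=[ - 9.02 , -8.73, - 5.56, - 4, -4 , -4, - 1/2, exp( - 1),  sqrt( 3)/3,4*sqrt( 7)/9,sqrt(3),  sqrt(7), pi,  sqrt(14), sqrt(17),sqrt( 17),  4.63,7*sqrt( 2) /2]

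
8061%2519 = 504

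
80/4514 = 40/2257 = 0.02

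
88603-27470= 61133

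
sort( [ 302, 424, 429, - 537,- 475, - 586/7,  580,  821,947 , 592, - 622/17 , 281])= [ - 537,- 475,-586/7, - 622/17, 281, 302, 424 , 429 , 580, 592, 821, 947 ] 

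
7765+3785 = 11550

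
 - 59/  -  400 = 59/400 =0.15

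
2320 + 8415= 10735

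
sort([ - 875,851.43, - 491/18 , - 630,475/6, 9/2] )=[ - 875,- 630, -491/18, 9/2,475/6,851.43 ] 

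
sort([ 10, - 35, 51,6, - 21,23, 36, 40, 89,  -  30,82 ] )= [ - 35, -30, - 21,6,  10, 23, 36,40,51, 82, 89 ] 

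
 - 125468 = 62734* (  -  2)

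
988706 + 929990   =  1918696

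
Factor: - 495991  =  - 47^1*61^1*173^1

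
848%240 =128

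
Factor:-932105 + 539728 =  - 392377 = -17^1*23081^1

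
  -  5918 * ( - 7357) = 43538726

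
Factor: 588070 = 2^1*5^1*7^1*31^1*271^1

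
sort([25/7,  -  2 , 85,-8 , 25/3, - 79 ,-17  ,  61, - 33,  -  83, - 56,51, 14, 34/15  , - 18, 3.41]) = [ - 83 , - 79, - 56 , - 33 ,  -  18,-17, - 8 ,-2, 34/15, 3.41,25/7 , 25/3 , 14,51,61,  85]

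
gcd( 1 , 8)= 1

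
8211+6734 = 14945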